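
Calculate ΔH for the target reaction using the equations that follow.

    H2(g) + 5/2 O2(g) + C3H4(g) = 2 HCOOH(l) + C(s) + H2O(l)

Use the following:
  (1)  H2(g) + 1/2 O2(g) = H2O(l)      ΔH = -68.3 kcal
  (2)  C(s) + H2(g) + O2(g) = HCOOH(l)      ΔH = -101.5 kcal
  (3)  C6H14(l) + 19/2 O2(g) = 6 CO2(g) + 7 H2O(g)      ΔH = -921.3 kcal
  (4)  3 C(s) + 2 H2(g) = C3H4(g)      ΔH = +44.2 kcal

(1) as written: -68.3 kcal
(2) × 2: (2)·(-101.5) = -203.0 kcal
(3): not needed.
(4) reversed: -44.2 kcal
ΔH = (1)·(-68.3) + (2)·(-101.5) + (-1)·(+44.2) = -315.5 kcal

ΔH = -315.5 kcal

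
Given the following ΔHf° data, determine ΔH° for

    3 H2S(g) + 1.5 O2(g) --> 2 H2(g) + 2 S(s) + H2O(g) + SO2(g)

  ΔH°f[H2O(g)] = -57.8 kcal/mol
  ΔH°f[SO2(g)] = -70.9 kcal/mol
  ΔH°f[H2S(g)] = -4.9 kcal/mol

ΔH° = -114.0 kcal/mol

ΔH°rxn = Σ nΔHf°(products) − Σ nΔHf°(reactants).
Products: 2·(+0.0) + 2·(+0.0) + 1·(-57.8) + 1·(-70.9) = -128.7
Reactants: 3·(-4.9) + 3/2·(+0.0) = -14.7
ΔH° = (-128.7) − (-14.7) = -114.0 kcal/mol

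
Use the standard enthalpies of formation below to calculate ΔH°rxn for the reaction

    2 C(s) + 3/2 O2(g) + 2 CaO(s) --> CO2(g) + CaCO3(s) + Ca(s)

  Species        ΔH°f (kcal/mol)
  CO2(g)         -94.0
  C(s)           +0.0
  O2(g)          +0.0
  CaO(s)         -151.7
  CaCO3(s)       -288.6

ΔH°rxn = -79.2 kcal/mol

Products: 1·(-94.0) + 1·(-288.6) + 1·(+0.0) = -382.6
Reactants: 2·(+0.0) + 3/2·(+0.0) + 2·(-151.7) = -303.4
ΔH°rxn = (-382.6) − (-303.4) = -79.2 kcal/mol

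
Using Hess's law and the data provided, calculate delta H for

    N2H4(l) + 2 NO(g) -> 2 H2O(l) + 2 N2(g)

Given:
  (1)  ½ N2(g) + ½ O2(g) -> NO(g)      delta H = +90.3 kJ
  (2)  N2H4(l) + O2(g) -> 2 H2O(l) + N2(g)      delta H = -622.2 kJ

(1) reversed and × 2 (reverse to put NO(g) on the reactant side; scale by 2 for the 2 NO(g)): (-2)·(+90.3) = -180.6 kJ
(2) as written (N2H4(l) already on the reactant side): -622.2 kJ
delta H = (-2)·(+90.3) + (1)·(-622.2) = -802.8 kJ

delta H = -802.8 kJ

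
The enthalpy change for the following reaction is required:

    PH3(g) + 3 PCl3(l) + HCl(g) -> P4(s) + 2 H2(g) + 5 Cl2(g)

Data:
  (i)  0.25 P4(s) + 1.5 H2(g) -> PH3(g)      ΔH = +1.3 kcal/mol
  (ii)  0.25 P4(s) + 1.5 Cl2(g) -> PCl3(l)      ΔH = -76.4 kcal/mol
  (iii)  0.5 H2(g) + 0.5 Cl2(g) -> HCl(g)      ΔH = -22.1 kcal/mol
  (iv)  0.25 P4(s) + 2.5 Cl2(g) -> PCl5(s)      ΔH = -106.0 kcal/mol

ΔH = 250.0 kcal/mol

(i) reversed: -1.3 kcal/mol
(ii) reversed and × 3: (-3)·(-76.4) = +229.2 kcal/mol
(iii) reversed: +22.1 kcal/mol
(iv): not needed.
ΔH = (-1.3) + (+229.2) + (+22.1) = 250.0 kcal/mol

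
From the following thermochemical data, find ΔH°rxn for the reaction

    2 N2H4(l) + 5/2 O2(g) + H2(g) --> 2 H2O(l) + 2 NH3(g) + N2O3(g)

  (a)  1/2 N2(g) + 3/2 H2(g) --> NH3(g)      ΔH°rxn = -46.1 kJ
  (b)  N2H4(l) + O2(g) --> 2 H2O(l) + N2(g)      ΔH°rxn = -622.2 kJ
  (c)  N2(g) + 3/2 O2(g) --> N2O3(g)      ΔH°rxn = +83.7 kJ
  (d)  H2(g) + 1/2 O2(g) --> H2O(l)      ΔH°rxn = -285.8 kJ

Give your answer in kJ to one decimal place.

ΔH°rxn = -681.3 kJ

(a) × 2: (2)·(-46.1) = -92.2 kJ
(b) × 2: (2)·(-622.2) = -1244.4 kJ
(c) as written: +83.7 kJ
(d) reversed and × 2: (-2)·(-285.8) = +571.6 kJ
Combining the equations, ΔH°rxn = (2)·(-46.1) + (2)·(-622.2) + (1)·(+83.7) + (-2)·(-285.8) = -681.3 kJ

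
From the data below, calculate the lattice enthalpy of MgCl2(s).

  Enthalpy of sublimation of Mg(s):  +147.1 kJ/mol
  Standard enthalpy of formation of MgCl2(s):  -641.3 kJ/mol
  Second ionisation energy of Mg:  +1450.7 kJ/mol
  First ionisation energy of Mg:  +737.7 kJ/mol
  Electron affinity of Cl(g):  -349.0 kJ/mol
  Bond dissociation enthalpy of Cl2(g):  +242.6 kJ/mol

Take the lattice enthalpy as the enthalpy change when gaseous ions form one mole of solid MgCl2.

ΔHf° = 1·ΔHsub + 1·(ΣIE) + 1·D(Cl2) + 2·EA + U
-641.3 = 1·(+147.1) + 1·(+2188.4) + 1·(+242.6) + 2·(-349.0) + U
U = -641.3 − (+1880.1) = -2521.4 kJ/mol

U = -2521.4 kJ/mol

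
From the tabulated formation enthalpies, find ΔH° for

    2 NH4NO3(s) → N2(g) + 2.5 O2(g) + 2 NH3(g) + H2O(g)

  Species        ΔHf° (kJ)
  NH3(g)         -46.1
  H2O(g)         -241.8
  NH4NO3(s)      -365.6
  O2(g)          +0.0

ΔH°rxn = Σ nΔHf°(products) − Σ nΔHf°(reactants).
Products: 1·(+0.0) + 5/2·(+0.0) + 2·(-46.1) + 1·(-241.8) = -334.0
Reactants: 2·(-365.6) = -731.2
ΔH° = (-334.0) − (-731.2) = 397.2 kJ

ΔH° = 397.2 kJ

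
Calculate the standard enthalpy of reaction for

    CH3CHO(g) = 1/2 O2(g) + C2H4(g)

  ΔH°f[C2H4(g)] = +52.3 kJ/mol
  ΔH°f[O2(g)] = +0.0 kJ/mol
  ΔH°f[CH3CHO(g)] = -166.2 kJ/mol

ΔH° = 218.5 kJ/mol

Products: 1/2·(+0.0) + 1·(+52.3) = +52.3
Reactants: 1·(-166.2) = -166.2
ΔH° = (+52.3) − (-166.2) = 218.5 kJ/mol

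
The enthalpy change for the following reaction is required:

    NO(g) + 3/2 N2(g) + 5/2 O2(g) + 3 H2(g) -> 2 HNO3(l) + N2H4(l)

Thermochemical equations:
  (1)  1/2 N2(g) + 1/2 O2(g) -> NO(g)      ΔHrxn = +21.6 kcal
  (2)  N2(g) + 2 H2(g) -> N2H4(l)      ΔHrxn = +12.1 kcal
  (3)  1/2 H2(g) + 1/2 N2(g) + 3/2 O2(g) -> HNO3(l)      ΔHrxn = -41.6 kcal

(1) reversed: -21.6 kcal
(2) as written: +12.1 kcal
(3) × 2: (2)·(-41.6) = -83.2 kcal
ΔHrxn = (-1)·(+21.6) + (1)·(+12.1) + (2)·(-41.6) = -92.7 kcal

ΔHrxn = -92.7 kcal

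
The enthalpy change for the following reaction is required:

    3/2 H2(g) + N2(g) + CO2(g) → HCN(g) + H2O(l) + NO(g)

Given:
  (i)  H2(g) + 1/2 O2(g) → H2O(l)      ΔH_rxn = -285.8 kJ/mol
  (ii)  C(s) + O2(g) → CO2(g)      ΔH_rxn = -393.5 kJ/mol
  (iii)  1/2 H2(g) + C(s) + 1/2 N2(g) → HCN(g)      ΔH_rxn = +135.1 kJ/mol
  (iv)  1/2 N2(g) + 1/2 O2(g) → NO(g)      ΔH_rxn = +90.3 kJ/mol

ΔH_rxn = 333.1 kJ/mol

(i) as written: -285.8 kJ/mol
(ii) reversed: +393.5 kJ/mol
(iii) as written: +135.1 kJ/mol
(iv) as written: +90.3 kJ/mol
ΔH_rxn = (1)·(-285.8) + (-1)·(-393.5) + (1)·(+135.1) + (1)·(+90.3) = 333.1 kJ/mol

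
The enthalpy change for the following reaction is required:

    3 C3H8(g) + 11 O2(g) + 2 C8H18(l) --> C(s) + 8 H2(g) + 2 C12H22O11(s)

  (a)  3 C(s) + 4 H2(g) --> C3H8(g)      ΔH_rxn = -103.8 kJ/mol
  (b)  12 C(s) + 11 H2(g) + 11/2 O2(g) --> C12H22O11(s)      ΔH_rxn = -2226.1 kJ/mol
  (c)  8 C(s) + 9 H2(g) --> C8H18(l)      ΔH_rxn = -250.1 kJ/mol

ΔH_rxn = -3640.6 kJ/mol

(a) reversed and × 3: (-3)·(-103.8) = +311.4 kJ/mol
(b) × 2: (2)·(-2226.1) = -4452.2 kJ/mol
(c) reversed and × 2: (-2)·(-250.1) = +500.2 kJ/mol
ΔH_rxn = (-3)·(-103.8) + (2)·(-2226.1) + (-2)·(-250.1) = -3640.6 kJ/mol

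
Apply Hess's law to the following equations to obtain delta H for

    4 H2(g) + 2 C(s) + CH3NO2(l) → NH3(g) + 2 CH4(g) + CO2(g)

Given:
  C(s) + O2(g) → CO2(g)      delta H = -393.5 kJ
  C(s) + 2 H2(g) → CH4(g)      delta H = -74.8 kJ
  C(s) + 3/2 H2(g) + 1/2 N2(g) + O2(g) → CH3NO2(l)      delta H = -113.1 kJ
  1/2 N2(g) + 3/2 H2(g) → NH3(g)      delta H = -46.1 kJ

equation 1 as written: -393.5 kJ
equation 2 × 2: (2)·(-74.8) = -149.6 kJ
equation 3 reversed: +113.1 kJ
equation 4 as written: -46.1 kJ
delta H = (-393.5) + (-149.6) + (+113.1) + (-46.1) = -476.1 kJ

delta H = -476.1 kJ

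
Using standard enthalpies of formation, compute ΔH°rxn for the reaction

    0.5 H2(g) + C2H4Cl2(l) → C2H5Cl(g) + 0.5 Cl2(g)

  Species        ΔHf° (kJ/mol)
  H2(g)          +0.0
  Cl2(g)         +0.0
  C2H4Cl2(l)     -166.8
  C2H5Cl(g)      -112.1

ΔH°rxn = 54.7 kJ/mol

ΔH°rxn = Σ nΔHf°(products) − Σ nΔHf°(reactants).
Products: 1·(-112.1) + 1/2·(+0.0) = -112.1
Reactants: 1/2·(+0.0) + 1·(-166.8) = -166.8
ΔH°rxn = (-112.1) − (-166.8) = 54.7 kJ/mol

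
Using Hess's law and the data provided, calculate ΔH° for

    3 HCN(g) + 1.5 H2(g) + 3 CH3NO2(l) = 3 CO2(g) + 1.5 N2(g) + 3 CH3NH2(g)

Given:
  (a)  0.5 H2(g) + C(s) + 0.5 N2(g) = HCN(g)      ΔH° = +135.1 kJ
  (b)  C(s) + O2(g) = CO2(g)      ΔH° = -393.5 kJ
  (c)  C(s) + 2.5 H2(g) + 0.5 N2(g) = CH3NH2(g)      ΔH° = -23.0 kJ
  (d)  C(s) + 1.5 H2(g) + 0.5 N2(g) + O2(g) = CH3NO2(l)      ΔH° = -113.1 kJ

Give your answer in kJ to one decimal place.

ΔH° = -1315.5 kJ

(a) reversed and × 3 (reverse to put HCN(g) on the reactant side; ×3 to match 3 HCN(g) in the target): (-3)·(+135.1) = -405.3 kJ
(b) × 3 (×3 to match 3 CO2(g) in the target): (3)·(-393.5) = -1180.5 kJ
(c) × 3 (×3 to match 3 CH3NH2(g) in the target): (3)·(-23.0) = -69.0 kJ
(d) reversed and × 3 (reverse to put CH3NO2(l) on the reactant side; scale by 3 for the 3 CH3NO2(l)): (-3)·(-113.1) = +339.3 kJ
Combining the equations, ΔH° = (-405.3) + (-1180.5) + (-69.0) + (+339.3) = -1315.5 kJ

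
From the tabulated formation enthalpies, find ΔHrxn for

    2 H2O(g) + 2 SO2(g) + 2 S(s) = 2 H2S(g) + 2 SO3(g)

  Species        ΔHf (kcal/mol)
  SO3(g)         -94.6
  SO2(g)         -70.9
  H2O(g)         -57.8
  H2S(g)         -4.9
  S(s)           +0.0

ΔHrxn = 58.4 kcal/mol

ΔH°rxn = Σ nΔHf°(products) − Σ nΔHf°(reactants).
Products: 2·(-4.9) + 2·(-94.6) = -199.0
Reactants: 2·(-57.8) + 2·(-70.9) + 2·(+0.0) = -257.4
ΔHrxn = (-199.0) − (-257.4) = 58.4 kcal/mol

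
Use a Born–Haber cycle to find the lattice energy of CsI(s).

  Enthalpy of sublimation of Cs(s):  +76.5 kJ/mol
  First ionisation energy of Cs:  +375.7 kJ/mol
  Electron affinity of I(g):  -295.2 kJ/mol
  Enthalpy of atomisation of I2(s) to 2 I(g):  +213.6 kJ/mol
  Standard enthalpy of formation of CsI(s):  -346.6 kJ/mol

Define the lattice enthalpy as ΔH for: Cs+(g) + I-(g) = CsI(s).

ΔHf° = 1·ΔHsub + 1·(ΣIE) + 1/2·D(I2) + 1·EA + U
-346.6 = 1·(+76.5) + 1·(+375.7) + 1/2·(+213.6) + 1·(-295.2) + U
U = -346.6 − (+263.8) = -610.4 kJ/mol

U = -610.4 kJ/mol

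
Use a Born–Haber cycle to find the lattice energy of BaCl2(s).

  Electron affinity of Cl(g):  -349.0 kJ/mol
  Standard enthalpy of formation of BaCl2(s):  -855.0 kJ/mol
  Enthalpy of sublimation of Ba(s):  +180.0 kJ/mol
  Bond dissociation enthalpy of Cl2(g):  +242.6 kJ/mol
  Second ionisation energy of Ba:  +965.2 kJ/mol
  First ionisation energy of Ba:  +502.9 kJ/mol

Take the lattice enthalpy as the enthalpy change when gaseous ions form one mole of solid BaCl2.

U = -2047.7 kJ/mol

ΔHf° = 1·ΔHsub + 1·(ΣIE) + 1·D(Cl2) + 2·EA + U
-855.0 = 1·(+180.0) + 1·(+1468.1) + 1·(+242.6) + 2·(-349.0) + U
U = -855.0 − (+1192.7) = -2047.7 kJ/mol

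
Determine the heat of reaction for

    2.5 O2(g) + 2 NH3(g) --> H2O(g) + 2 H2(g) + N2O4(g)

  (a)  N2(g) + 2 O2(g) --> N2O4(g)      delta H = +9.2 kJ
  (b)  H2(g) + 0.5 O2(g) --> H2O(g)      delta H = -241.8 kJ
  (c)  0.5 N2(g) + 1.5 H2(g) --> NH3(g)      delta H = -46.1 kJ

delta H = -140.4 kJ

(a) as written: +9.2 kJ
(b) as written: -241.8 kJ
(c) reversed and × 2: (-2)·(-46.1) = +92.2 kJ
delta H = (+9.2) + (-241.8) + (+92.2) = -140.4 kJ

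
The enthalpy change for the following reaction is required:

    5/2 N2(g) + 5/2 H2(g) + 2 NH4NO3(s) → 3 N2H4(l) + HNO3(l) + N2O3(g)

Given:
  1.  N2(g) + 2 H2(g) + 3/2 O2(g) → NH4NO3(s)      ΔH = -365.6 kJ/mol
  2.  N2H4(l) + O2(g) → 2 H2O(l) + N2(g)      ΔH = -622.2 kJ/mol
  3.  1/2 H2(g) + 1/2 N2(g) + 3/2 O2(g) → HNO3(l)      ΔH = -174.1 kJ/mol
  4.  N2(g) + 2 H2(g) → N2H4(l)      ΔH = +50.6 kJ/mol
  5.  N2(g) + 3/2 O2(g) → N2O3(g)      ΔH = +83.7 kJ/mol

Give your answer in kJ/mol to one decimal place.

eq. 1 reversed and × 2 (reverse to put NH4NO3(s) on the reactant side; ×2 to match 2 NH4NO3(s) in the target): (-2)·(-365.6) = +731.2 kJ/mol
eq. 2: not needed (H2O(l) appears nowhere else).
eq. 3 as written (HNO3(l) already on the product side): -174.1 kJ/mol
eq. 4 × 3: (3)·(+50.6) = +151.8 kJ/mol
eq. 5 as written (N2O3(g) already on the product side): +83.7 kJ/mol
ΔH = (-2)·(-365.6) + (1)·(-174.1) + (3)·(+50.6) + (1)·(+83.7) = 792.6 kJ/mol

ΔH = 792.6 kJ/mol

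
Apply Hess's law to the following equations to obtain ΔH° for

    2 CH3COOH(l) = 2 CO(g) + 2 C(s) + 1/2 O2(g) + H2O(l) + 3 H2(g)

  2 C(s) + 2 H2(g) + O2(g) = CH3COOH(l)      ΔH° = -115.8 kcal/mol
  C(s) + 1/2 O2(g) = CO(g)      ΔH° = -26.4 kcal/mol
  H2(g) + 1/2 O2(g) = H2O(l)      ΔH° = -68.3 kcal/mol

equation 1 reversed and × 2: (-2)·(-115.8) = +231.6 kcal/mol
equation 2 × 2: (2)·(-26.4) = -52.8 kcal/mol
equation 3 as written: -68.3 kcal/mol
By Hess's law, ΔH° = (+231.6) + (-52.8) + (-68.3) = 110.5 kcal/mol

ΔH° = 110.5 kcal/mol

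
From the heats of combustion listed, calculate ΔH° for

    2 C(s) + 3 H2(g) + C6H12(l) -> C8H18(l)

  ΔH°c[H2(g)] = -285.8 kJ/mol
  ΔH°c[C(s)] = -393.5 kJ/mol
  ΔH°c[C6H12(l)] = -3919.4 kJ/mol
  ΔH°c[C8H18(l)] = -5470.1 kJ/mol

With combustion enthalpies, reactants minus products:
= [2·(-393.5) + 3·(-285.8) + 1·(-3919.4)] − [1·(-5470.1)]
= -93.7 kJ/mol

ΔH° = -93.7 kJ/mol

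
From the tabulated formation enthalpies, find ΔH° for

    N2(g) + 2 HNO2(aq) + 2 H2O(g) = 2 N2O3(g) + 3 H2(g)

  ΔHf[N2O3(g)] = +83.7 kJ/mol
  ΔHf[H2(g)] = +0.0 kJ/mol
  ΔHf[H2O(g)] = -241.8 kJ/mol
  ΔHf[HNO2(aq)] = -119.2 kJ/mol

Products: 2·(+83.7) + 3·(+0.0) = +167.4
Reactants: 1·(+0.0) + 2·(-119.2) + 2·(-241.8) = -722.0
ΔH° = (+167.4) − (-722.0) = 889.4 kJ/mol

ΔH° = 889.4 kJ/mol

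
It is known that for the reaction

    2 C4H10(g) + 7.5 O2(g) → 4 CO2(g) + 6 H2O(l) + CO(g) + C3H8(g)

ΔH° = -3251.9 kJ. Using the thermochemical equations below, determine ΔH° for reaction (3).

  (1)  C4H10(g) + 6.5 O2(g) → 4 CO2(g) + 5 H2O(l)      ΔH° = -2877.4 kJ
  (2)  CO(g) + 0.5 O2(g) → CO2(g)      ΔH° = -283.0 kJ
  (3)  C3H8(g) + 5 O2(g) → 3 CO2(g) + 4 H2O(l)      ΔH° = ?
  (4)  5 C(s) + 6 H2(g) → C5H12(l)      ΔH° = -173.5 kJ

(1) × 2: (2)·(-2877.4) = -5754.8 kJ
(2) reversed: +283.0 kJ
(3) reversed: contributes −x
(4): not needed.
-3251.9 = (-5754.8) + (+283.0) − x
x = (-3251.9 − (-5471.8)) / (-1) = -2219.9 kJ

ΔH° = -2219.9 kJ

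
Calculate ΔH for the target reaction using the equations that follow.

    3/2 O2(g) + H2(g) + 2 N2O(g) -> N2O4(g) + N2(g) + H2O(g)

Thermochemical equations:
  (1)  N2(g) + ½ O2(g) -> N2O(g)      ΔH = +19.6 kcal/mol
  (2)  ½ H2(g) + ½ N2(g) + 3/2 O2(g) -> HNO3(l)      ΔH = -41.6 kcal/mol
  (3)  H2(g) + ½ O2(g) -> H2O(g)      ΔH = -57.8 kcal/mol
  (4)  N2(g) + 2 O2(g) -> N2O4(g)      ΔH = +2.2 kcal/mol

ΔH = -94.8 kcal/mol

(1) reversed and × 2: (-2)·(+19.6) = -39.2 kcal/mol
(2): not needed.
(3) as written: -57.8 kcal/mol
(4) as written: +2.2 kcal/mol
ΔH = (-39.2) + (-57.8) + (+2.2) = -94.8 kcal/mol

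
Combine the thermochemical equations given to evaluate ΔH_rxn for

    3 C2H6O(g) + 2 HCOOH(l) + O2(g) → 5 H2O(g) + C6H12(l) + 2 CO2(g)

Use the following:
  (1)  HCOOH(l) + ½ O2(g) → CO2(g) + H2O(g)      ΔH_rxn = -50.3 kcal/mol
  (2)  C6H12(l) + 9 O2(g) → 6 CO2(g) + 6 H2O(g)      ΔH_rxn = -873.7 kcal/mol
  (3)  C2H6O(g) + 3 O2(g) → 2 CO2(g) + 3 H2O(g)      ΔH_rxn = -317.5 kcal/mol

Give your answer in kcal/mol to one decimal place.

(1) × 2: (2)·(-50.3) = -100.6 kcal/mol
(2) reversed: +873.7 kcal/mol
(3) × 3: (3)·(-317.5) = -952.5 kcal/mol
Since enthalpy is a state function, ΔH_rxn = (2)·(-50.3) + (-1)·(-873.7) + (3)·(-317.5) = -179.4 kcal/mol

ΔH_rxn = -179.4 kcal/mol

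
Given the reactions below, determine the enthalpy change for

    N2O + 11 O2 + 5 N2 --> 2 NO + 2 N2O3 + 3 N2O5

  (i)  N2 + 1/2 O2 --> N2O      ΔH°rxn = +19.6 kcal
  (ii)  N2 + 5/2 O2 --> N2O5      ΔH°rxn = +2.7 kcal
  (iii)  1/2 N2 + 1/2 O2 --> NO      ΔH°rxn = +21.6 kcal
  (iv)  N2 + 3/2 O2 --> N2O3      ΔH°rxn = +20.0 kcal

ΔH°rxn = 71.7 kcal

(i) reversed: -19.6 kcal
(ii) × 3: (3)·(+2.7) = +8.1 kcal
(iii) × 2: (2)·(+21.6) = +43.2 kcal
(iv) × 2: (2)·(+20.0) = +40.0 kcal
ΔH°rxn = (-1)·(+19.6) + (3)·(+2.7) + (2)·(+21.6) + (2)·(+20.0) = 71.7 kcal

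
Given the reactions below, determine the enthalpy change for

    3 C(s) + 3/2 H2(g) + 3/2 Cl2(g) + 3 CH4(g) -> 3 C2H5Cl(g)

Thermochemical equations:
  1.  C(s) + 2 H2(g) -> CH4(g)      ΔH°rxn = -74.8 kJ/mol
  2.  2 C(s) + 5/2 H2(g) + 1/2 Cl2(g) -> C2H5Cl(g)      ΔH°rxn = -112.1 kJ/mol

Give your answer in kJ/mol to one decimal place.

ΔH°rxn = -111.9 kJ/mol

eq. 1 reversed and × 3: (-3)·(-74.8) = +224.4 kJ/mol
eq. 2 × 3: (3)·(-112.1) = -336.3 kJ/mol
Summing the manipulated equations, ΔH°rxn = (-3)·(-74.8) + (3)·(-112.1) = -111.9 kJ/mol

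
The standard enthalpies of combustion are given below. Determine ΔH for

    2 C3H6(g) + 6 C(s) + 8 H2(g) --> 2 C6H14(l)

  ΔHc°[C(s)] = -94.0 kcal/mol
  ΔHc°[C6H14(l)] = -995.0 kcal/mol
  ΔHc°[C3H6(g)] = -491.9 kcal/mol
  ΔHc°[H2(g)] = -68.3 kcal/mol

With combustion enthalpies, reactants minus products:
= [2·(-491.9) + 6·(-94.0) + 8·(-68.3)] − [2·(-995.0)]
= -104.2 kcal/mol

ΔH = -104.2 kcal/mol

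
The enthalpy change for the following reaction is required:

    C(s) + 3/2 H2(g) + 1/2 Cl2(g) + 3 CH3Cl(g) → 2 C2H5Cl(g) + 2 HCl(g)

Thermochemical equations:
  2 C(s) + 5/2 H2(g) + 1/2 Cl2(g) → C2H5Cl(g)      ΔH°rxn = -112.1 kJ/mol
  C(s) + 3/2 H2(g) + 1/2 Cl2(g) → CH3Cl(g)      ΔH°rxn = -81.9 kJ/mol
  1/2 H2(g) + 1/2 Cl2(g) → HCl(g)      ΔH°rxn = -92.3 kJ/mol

equation 1 × 2 (×2 to match 2 C2H5Cl(g) in the target): (2)·(-112.1) = -224.2 kJ/mol
equation 2 reversed and × 3 (reverse to put CH3Cl(g) on the reactant side; scale by 3 for the 3 CH3Cl(g)): (-3)·(-81.9) = +245.7 kJ/mol
equation 3 × 2 (×2 to match 2 HCl(g) in the target): (2)·(-92.3) = -184.6 kJ/mol
Combining the equations, ΔH°rxn = (-224.2) + (+245.7) + (-184.6) = -163.1 kJ/mol

ΔH°rxn = -163.1 kJ/mol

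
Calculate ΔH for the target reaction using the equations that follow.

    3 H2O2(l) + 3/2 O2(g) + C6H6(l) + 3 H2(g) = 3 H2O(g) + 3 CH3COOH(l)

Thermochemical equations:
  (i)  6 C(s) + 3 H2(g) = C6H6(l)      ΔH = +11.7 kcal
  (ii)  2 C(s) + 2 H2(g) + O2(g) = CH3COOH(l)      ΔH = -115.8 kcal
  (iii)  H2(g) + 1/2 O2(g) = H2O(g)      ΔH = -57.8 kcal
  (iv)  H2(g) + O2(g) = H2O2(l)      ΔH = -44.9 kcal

ΔH = -397.8 kcal

(i) reversed: -11.7 kcal
(ii) × 3: (3)·(-115.8) = -347.4 kcal
(iii) × 3: (3)·(-57.8) = -173.4 kcal
(iv) reversed and × 3: (-3)·(-44.9) = +134.7 kcal
ΔH = (-11.7) + (-347.4) + (-173.4) + (+134.7) = -397.8 kcal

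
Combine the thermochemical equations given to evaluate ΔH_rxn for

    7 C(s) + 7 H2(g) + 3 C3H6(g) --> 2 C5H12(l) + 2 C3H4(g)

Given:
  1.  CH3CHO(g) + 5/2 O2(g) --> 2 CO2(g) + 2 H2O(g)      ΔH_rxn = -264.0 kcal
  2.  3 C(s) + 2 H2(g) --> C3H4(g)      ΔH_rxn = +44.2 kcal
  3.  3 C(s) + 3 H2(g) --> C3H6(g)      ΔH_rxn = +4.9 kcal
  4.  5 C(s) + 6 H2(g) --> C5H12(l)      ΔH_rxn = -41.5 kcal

ΔH_rxn = -9.3 kcal

eq. 1: not needed (O2(g) appears nowhere else).
eq. 2 × 2 (×2 to match 2 C3H4(g) in the target): (2)·(+44.2) = +88.4 kcal
eq. 3 reversed and × 3 (C3H6(g) must end up as a reactant; ×3 to match 3 C3H6(g) in the target): (-3)·(+4.9) = -14.7 kcal
eq. 4 × 2 (×2 to match 2 C5H12(l) in the target): (2)·(-41.5) = -83.0 kcal
By Hess's law, ΔH_rxn = (+88.4) + (-14.7) + (-83.0) = -9.3 kcal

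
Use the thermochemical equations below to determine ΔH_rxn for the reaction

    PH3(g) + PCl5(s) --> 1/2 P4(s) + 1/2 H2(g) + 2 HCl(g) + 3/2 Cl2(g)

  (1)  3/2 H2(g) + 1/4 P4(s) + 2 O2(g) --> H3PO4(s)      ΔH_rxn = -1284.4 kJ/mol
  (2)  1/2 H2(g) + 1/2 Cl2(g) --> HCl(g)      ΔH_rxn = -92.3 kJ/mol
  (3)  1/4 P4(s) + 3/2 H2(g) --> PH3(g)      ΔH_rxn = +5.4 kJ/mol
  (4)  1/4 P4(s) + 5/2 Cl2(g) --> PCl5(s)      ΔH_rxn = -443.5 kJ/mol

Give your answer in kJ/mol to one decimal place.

(1): not needed (O2(g) appears nowhere else).
(2) × 2 (scale by 2 for the 2 HCl(g)): (2)·(-92.3) = -184.6 kJ/mol
(3) reversed (PH3(g) must end up as a reactant): -5.4 kJ/mol
(4) reversed (PCl5(s) must end up as a reactant): +443.5 kJ/mol
Combining the equations, ΔH_rxn = (2)·(-92.3) + (-1)·(+5.4) + (-1)·(-443.5) = 253.5 kJ/mol

ΔH_rxn = 253.5 kJ/mol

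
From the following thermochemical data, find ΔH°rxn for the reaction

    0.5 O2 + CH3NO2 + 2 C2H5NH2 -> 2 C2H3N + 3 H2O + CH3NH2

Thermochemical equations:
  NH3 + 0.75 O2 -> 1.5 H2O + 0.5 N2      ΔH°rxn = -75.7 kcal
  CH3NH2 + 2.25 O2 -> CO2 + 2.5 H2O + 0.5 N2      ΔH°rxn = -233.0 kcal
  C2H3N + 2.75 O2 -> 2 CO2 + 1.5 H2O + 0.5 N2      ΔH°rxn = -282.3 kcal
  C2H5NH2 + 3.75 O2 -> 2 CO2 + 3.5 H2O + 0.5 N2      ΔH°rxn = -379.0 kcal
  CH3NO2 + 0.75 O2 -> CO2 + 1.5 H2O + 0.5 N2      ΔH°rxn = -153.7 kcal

equation 1: not needed (NH3 appears nowhere else).
equation 2 reversed (CH3NH2 must end up as a product): +233.0 kcal
equation 3 reversed and × 2 (reverse to put C2H3N on the product side; scale by 2 for the 2 C2H3N): (-2)·(-282.3) = +564.6 kcal
equation 4 × 2 (×2 to match 2 C2H5NH2 in the target): (2)·(-379.0) = -758.0 kcal
equation 5 as written (CH3NO2 already on the reactant side): -153.7 kcal
Since enthalpy is a state function, ΔH°rxn = (+233.0) + (+564.6) + (-758.0) + (-153.7) = -114.1 kcal

ΔH°rxn = -114.1 kcal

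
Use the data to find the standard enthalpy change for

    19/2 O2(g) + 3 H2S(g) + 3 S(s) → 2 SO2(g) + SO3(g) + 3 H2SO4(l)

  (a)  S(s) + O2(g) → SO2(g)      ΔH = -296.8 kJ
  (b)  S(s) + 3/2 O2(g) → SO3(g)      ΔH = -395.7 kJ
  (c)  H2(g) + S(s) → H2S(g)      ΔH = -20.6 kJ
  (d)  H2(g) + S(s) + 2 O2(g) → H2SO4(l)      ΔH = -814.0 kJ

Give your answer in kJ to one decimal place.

(a) × 2 (scale by 2 for the 2 SO2(g)): (2)·(-296.8) = -593.6 kJ
(b) as written (SO3(g) already on the product side): -395.7 kJ
(c) reversed and × 3 (H2S(g) must end up as a reactant; scale by 3 for the 3 H2S(g)): (-3)·(-20.6) = +61.8 kJ
(d) × 3 (×3 to match 3 H2SO4(l) in the target): (3)·(-814.0) = -2442.0 kJ
ΔH = (2)·(-296.8) + (1)·(-395.7) + (-3)·(-20.6) + (3)·(-814.0) = -3369.5 kJ

ΔH = -3369.5 kJ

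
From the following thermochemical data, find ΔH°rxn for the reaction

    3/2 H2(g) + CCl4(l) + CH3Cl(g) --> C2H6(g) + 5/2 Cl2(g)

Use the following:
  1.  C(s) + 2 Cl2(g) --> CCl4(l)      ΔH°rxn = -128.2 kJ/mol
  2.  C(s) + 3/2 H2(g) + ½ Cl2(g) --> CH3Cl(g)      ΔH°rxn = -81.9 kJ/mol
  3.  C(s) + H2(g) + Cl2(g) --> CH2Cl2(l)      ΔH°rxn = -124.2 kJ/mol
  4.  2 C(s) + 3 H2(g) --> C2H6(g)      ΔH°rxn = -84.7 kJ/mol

eq. 1 reversed: +128.2 kJ/mol
eq. 2 reversed: +81.9 kJ/mol
eq. 3: not needed.
eq. 4 as written: -84.7 kJ/mol
Combining the equations, ΔH°rxn = (+128.2) + (+81.9) + (-84.7) = 125.4 kJ/mol

ΔH°rxn = 125.4 kJ/mol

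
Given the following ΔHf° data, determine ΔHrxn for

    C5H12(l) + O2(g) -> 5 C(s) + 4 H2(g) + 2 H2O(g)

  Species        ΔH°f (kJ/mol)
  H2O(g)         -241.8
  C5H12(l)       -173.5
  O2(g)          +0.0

Products: 5·(+0.0) + 4·(+0.0) + 2·(-241.8) = -483.6
Reactants: 1·(-173.5) + 1·(+0.0) = -173.5
ΔHrxn = (-483.6) − (-173.5) = -310.1 kJ/mol

ΔHrxn = -310.1 kJ/mol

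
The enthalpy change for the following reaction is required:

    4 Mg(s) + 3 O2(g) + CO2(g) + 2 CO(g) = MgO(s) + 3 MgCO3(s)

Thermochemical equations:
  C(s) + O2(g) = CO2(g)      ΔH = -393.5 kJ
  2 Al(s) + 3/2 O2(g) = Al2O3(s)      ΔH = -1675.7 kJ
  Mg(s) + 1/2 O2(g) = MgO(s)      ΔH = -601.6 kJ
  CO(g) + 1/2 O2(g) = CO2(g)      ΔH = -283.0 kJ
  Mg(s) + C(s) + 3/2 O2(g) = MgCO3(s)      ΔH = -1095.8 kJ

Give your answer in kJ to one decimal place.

equation 1 reversed and × 3: (-3)·(-393.5) = +1180.5 kJ
equation 2: not needed (Al(s) appears nowhere else).
equation 3 as written (MgO(s) already on the product side): -601.6 kJ
equation 4 × 2 (scale by 2 for the 2 CO(g)): (2)·(-283.0) = -566.0 kJ
equation 5 × 3 (scale by 3 for the 3 MgCO3(s)): (3)·(-1095.8) = -3287.4 kJ
ΔH = (-3)·(-393.5) + (1)·(-601.6) + (2)·(-283.0) + (3)·(-1095.8) = -3274.5 kJ

ΔH = -3274.5 kJ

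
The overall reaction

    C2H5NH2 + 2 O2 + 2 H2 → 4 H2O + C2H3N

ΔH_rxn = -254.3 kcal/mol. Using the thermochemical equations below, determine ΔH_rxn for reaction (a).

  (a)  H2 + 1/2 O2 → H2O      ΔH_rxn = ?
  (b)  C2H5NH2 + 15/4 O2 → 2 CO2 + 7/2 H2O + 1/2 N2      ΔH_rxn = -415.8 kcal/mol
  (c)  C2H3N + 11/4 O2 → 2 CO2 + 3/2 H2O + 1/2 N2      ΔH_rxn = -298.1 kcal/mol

(a) × 2: contributes 2·x
(b) as written: -415.8 kcal/mol
(c) reversed: +298.1 kcal/mol
-254.3 = (-415.8) + (+298.1) + 2·x
x = (-254.3 − (-117.7)) / (2) = -68.3 kcal/mol

ΔH_rxn = -68.3 kcal/mol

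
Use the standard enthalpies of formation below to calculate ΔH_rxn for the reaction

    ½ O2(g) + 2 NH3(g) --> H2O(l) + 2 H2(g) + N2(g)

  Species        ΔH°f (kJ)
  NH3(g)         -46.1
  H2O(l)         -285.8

ΔH°rxn = Σ nΔHf°(products) − Σ nΔHf°(reactants).
Products: 1·(-285.8) + 2·(+0.0) + 1·(+0.0) = -285.8
Reactants: 1/2·(+0.0) + 2·(-46.1) = -92.2
ΔH_rxn = (-285.8) − (-92.2) = -193.6 kJ

ΔH_rxn = -193.6 kJ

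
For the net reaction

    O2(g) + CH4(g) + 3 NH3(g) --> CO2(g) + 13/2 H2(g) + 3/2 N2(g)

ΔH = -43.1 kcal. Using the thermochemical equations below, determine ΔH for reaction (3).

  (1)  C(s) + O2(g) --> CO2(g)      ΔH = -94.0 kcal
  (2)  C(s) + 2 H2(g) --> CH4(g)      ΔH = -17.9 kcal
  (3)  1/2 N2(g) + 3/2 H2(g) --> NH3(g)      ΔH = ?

ΔH = -11.0 kcal

(1) as written: -94.0 kcal
(2) reversed: +17.9 kcal
(3) reversed and × 3: contributes −3·x
-43.1 = (-94.0) + (+17.9) − 3·x
x = (-43.1 − (-76.1)) / (-3) = -11.0 kcal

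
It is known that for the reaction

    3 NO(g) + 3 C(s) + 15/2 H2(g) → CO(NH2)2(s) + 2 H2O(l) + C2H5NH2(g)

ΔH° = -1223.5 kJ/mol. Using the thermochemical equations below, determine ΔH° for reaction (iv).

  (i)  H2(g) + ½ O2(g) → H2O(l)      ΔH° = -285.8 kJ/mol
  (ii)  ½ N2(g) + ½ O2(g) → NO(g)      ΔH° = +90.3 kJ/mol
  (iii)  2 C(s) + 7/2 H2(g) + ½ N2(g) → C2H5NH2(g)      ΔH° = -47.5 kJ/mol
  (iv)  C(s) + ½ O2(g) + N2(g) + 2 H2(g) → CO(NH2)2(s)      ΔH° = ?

(i) × 2 (scale by 2 for the 2 H2O(l)): (2)·(-285.8) = -571.6 kJ/mol
(ii) reversed and × 3 (reverse to put NO(g) on the reactant side; ×3 to match 3 NO(g) in the target): (-3)·(+90.3) = -270.9 kJ/mol
(iii) as written (C2H5NH2(g) already on the product side): -47.5 kJ/mol
(iv) as written (CO(NH2)2(s) already on the product side): contributes x
-1223.5 = (-571.6) + (-270.9) + (-47.5) + x
x = (-1223.5 − (-890.0)) / (1) = -333.5 kJ/mol

ΔH° = -333.5 kJ/mol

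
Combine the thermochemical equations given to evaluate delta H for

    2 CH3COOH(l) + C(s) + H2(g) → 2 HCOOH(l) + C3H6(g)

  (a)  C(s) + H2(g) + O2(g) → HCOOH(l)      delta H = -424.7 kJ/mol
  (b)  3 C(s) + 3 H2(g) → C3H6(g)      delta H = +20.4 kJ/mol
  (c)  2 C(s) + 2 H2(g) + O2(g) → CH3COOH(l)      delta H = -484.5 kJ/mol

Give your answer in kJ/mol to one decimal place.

delta H = 140.0 kJ/mol

(a) × 2 (scale by 2 for the 2 HCOOH(l)): (2)·(-424.7) = -849.4 kJ/mol
(b) as written (C3H6(g) already on the product side): +20.4 kJ/mol
(c) reversed and × 2 (CH3COOH(l) must end up as a reactant; ×2 to match 2 CH3COOH(l) in the target): (-2)·(-484.5) = +969.0 kJ/mol
delta H = (-849.4) + (+20.4) + (+969.0) = 140.0 kJ/mol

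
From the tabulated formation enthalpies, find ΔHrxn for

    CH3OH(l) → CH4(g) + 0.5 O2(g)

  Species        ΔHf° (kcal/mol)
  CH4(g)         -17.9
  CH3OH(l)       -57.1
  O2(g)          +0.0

Products: 1·(-17.9) + 1/2·(+0.0) = -17.9
Reactants: 1·(-57.1) = -57.1
ΔHrxn = (-17.9) − (-57.1) = 39.2 kcal/mol

ΔHrxn = 39.2 kcal/mol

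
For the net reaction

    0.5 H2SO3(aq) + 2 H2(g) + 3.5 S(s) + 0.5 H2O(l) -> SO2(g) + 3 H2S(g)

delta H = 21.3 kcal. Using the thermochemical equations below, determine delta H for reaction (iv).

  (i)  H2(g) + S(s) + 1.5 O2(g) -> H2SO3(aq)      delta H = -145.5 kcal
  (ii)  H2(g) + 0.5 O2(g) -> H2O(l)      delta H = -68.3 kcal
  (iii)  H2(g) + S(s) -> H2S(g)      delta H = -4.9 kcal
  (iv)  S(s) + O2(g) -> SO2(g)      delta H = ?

delta H = -70.9 kcal

(i) reversed and × 1/2: (-1/2)·(-145.5) = +72.75 kcal
(ii) reversed and × 1/2: (-1/2)·(-68.3) = +34.15 kcal
(iii) × 3: (3)·(-4.9) = -14.7 kcal
(iv) as written: contributes x
+21.3 = (+72.75) + (+34.15) + (-14.7) + x
x = (+21.3 − (+92.2)) / (1) = -70.9 kcal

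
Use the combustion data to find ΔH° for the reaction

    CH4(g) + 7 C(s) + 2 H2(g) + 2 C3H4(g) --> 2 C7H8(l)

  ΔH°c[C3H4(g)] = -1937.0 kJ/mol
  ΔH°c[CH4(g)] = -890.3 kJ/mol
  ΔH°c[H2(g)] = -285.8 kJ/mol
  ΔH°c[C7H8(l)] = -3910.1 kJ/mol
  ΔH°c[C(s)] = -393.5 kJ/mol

ΔH° = -270.2 kJ/mol

With combustion enthalpies, reactants minus products:
= [1·(-890.3) + 7·(-393.5) + 2·(-285.8) + 2·(-1937.0)] − [2·(-3910.1)]
= -270.2 kJ/mol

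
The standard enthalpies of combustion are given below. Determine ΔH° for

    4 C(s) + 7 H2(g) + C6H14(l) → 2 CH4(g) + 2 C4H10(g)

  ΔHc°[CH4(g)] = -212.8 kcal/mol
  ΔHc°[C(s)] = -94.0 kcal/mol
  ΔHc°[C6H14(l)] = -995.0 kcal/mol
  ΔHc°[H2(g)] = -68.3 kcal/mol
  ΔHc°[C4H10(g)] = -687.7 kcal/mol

With combustion enthalpies, reactants minus products:
= [4·(-94.0) + 7·(-68.3) + 1·(-995.0)] − [2·(-212.8) + 2·(-687.7)]
= -48.1 kcal/mol

ΔH° = -48.1 kcal/mol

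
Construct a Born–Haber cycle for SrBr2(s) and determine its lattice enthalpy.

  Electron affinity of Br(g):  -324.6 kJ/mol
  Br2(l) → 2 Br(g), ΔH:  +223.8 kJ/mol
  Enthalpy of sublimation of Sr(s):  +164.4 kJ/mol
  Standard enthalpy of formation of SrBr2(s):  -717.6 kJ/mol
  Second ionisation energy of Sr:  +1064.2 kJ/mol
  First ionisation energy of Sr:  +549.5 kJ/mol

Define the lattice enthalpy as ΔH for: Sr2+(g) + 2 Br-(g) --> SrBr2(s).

U = -2070.3 kJ/mol

ΔHf° = 1·ΔHsub + 1·(ΣIE) + 1·D(Br2) + 2·EA + U
-717.6 = 1·(+164.4) + 1·(+1613.7) + 1·(+223.8) + 2·(-324.6) + U
U = -717.6 − (+1352.7) = -2070.3 kJ/mol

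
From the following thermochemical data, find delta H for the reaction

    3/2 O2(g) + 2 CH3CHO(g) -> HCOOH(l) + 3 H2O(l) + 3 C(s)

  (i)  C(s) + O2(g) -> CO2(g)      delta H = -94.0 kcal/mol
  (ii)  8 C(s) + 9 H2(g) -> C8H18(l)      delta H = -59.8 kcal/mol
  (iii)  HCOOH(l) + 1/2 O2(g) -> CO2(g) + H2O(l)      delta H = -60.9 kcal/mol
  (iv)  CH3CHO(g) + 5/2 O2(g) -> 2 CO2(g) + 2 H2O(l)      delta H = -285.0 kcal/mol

delta H = -227.1 kcal/mol

(i) reversed and × 3: (-3)·(-94.0) = +282.0 kcal/mol
(ii): not needed (C8H18(l) appears nowhere else).
(iii) reversed (HCOOH(l) must end up as a product): +60.9 kcal/mol
(iv) × 2 (×2 to match 2 CH3CHO(g) in the target): (2)·(-285.0) = -570.0 kcal/mol
Combining the equations, delta H = (-3)·(-94.0) + (-1)·(-60.9) + (2)·(-285.0) = -227.1 kcal/mol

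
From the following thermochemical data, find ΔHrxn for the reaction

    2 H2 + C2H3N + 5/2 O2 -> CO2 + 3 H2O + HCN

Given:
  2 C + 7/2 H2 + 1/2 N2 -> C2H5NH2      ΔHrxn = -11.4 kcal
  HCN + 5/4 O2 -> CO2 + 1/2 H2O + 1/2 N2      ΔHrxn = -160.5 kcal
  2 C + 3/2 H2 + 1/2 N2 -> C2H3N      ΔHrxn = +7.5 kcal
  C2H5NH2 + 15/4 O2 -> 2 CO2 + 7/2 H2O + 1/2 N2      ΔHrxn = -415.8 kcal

equation 1 as written: -11.4 kcal
equation 2 reversed (reverse to put HCN on the product side): +160.5 kcal
equation 3 reversed (reverse to put C2H3N on the reactant side): -7.5 kcal
equation 4 as written: -415.8 kcal
ΔHrxn = (1)·(-11.4) + (-1)·(-160.5) + (-1)·(+7.5) + (1)·(-415.8) = -274.2 kcal

ΔHrxn = -274.2 kcal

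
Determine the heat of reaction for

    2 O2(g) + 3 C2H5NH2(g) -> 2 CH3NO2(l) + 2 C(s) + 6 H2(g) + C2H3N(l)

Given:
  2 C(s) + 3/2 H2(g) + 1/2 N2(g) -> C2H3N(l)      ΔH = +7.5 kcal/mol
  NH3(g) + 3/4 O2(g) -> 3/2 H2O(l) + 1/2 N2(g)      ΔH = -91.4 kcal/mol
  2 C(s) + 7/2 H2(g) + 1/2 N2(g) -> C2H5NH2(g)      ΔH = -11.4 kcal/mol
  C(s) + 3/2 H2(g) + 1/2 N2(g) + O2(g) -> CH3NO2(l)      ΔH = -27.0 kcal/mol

equation 1 as written (C2H3N(l) already on the product side): +7.5 kcal/mol
equation 2: not needed (NH3(g) appears nowhere else).
equation 3 reversed and × 3 (C2H5NH2(g) must end up as a reactant; scale by 3 for the 3 C2H5NH2(g)): (-3)·(-11.4) = +34.2 kcal/mol
equation 4 × 2 (×2 to match 2 CH3NO2(l) in the target): (2)·(-27.0) = -54.0 kcal/mol
Combining the equations, ΔH = (1)·(+7.5) + (-3)·(-11.4) + (2)·(-27.0) = -12.3 kcal/mol

ΔH = -12.3 kcal/mol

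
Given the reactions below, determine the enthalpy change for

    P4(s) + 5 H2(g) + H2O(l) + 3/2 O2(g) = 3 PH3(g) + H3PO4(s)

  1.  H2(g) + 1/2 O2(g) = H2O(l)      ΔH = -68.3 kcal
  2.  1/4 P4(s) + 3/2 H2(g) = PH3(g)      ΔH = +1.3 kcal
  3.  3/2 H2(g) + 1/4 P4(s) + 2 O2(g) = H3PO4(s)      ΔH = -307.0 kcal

eq. 1 reversed (reverse to put H2O(l) on the reactant side): +68.3 kcal
eq. 2 × 3 (×3 to match 3 PH3(g) in the target): (3)·(+1.3) = +3.9 kcal
eq. 3 as written (H3PO4(s) already on the product side): -307.0 kcal
ΔH = (+68.3) + (+3.9) + (-307.0) = -234.8 kcal

ΔH = -234.8 kcal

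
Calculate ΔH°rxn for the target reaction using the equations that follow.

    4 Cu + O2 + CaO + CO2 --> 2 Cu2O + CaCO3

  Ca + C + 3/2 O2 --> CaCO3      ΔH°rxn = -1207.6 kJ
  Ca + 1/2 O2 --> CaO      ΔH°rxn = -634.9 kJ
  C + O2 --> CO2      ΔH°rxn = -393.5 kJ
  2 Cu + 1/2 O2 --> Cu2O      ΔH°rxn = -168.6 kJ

equation 1 as written: -1207.6 kJ
equation 2 reversed: +634.9 kJ
equation 3 reversed: +393.5 kJ
equation 4 × 2: (2)·(-168.6) = -337.2 kJ
Summing the manipulated equations, ΔH°rxn = (-1207.6) + (+634.9) + (+393.5) + (-337.2) = -516.4 kJ

ΔH°rxn = -516.4 kJ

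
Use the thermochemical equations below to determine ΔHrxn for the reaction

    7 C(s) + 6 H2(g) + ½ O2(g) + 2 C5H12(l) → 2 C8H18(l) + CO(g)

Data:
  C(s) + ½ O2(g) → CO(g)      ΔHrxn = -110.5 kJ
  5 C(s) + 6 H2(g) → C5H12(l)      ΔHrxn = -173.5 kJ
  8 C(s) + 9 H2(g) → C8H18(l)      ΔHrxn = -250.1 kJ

equation 1 as written: -110.5 kJ
equation 2 reversed and × 2: (-2)·(-173.5) = +347.0 kJ
equation 3 × 2: (2)·(-250.1) = -500.2 kJ
Summing the manipulated equations, ΔHrxn = (-110.5) + (+347.0) + (-500.2) = -263.7 kJ

ΔHrxn = -263.7 kJ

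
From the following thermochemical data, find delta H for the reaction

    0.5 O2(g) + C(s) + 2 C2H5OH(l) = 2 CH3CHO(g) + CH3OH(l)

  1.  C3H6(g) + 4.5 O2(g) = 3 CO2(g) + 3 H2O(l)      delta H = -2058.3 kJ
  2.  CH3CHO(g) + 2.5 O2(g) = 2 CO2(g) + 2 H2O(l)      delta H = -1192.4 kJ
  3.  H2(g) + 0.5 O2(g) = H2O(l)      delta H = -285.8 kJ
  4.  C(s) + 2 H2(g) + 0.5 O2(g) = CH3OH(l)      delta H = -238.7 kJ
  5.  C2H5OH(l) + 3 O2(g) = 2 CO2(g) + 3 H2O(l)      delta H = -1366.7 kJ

delta H = -15.7 kJ

eq. 1: not needed.
eq. 2 reversed and × 2: (-2)·(-1192.4) = +2384.8 kJ
eq. 3 reversed and × 2: (-2)·(-285.8) = +571.6 kJ
eq. 4 as written: -238.7 kJ
eq. 5 × 2: (2)·(-1366.7) = -2733.4 kJ
By Hess's law, delta H = (+2384.8) + (+571.6) + (-238.7) + (-2733.4) = -15.7 kJ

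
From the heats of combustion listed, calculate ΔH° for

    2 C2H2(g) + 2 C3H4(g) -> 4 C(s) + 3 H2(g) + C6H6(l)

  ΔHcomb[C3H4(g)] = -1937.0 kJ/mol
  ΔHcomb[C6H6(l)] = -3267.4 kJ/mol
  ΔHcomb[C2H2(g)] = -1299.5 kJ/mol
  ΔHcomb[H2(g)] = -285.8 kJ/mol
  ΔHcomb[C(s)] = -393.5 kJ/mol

ΔH° = -774.2 kJ/mol

Using ΔH = Σ nΔHc°(reactants) − Σ nΔHc°(products):
= [2·(-1299.5) + 2·(-1937.0)] − [4·(-393.5) + 3·(-285.8) + 1·(-3267.4)]
= -774.2 kJ/mol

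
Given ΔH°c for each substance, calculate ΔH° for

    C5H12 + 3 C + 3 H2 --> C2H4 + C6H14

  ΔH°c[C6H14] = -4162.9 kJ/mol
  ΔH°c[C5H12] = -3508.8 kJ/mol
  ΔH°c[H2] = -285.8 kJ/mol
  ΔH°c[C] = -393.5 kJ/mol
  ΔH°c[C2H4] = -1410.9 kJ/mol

With combustion enthalpies, reactants minus products:
= [1·(-3508.8) + 3·(-393.5) + 3·(-285.8)] − [1·(-1410.9) + 1·(-4162.9)]
= 27.1 kJ/mol

ΔH° = 27.1 kJ/mol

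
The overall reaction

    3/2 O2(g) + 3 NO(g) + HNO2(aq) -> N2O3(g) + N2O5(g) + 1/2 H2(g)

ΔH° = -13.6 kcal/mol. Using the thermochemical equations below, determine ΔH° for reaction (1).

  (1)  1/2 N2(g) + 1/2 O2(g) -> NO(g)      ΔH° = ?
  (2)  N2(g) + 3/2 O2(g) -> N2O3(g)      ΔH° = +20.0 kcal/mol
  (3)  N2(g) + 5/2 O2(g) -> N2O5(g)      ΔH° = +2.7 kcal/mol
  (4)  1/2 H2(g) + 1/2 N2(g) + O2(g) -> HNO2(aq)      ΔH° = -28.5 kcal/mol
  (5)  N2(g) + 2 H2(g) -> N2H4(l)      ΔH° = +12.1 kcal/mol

(1) reversed and × 3: contributes −3·x
(2) as written: +20.0 kcal/mol
(3) as written: +2.7 kcal/mol
(4) reversed: +28.5 kcal/mol
(5): not needed.
-13.6 = (+20.0) + (+2.7) + (+28.5) − 3·x
x = (-13.6 − (+51.2)) / (-3) = 21.6 kcal/mol

ΔH° = 21.6 kcal/mol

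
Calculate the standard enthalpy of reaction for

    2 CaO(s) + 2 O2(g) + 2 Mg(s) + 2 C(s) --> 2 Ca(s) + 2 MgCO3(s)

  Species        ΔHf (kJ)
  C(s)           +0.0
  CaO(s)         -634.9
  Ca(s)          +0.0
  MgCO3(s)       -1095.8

ΔH°rxn = Σ nΔHf°(products) − Σ nΔHf°(reactants).
Products: 2·(+0.0) + 2·(-1095.8) = -2191.6
Reactants: 2·(-634.9) + 2·(+0.0) + 2·(+0.0) + 2·(+0.0) = -1269.8
ΔH_rxn = (-2191.6) − (-1269.8) = -921.8 kJ

ΔH_rxn = -921.8 kJ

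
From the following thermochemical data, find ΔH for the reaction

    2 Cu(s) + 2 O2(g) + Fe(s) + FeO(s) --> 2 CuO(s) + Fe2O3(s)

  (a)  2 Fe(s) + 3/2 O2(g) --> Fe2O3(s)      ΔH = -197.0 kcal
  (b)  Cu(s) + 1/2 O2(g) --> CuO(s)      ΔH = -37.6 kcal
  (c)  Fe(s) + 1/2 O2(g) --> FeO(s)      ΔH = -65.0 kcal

(a) as written (Fe2O3(s) already on the product side): -197.0 kcal
(b) × 2 (scale by 2 for the 2 CuO(s)): (2)·(-37.6) = -75.2 kcal
(c) reversed (FeO(s) must end up as a reactant): +65.0 kcal
ΔH = (-197.0) + (-75.2) + (+65.0) = -207.2 kcal

ΔH = -207.2 kcal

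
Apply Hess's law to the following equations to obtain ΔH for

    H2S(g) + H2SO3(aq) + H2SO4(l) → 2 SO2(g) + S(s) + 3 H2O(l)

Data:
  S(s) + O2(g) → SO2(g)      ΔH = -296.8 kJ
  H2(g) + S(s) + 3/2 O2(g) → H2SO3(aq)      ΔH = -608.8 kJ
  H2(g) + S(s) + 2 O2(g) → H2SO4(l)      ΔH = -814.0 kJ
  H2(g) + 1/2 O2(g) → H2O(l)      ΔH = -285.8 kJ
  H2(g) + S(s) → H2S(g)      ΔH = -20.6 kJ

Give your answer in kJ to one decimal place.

ΔH = -7.6 kJ

equation 1 × 2: (2)·(-296.8) = -593.6 kJ
equation 2 reversed: +608.8 kJ
equation 3 reversed: +814.0 kJ
equation 4 × 3: (3)·(-285.8) = -857.4 kJ
equation 5 reversed: +20.6 kJ
Combining the equations, ΔH = (2)·(-296.8) + (-1)·(-608.8) + (-1)·(-814.0) + (3)·(-285.8) + (-1)·(-20.6) = -7.6 kJ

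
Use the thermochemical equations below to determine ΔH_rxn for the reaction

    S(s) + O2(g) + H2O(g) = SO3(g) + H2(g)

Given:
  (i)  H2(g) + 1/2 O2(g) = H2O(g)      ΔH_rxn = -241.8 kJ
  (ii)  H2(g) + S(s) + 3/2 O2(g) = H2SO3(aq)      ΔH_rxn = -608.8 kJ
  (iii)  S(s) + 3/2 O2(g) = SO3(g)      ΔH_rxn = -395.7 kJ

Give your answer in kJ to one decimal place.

ΔH_rxn = -153.9 kJ

(i) reversed (reverse to put H2O(g) on the reactant side): +241.8 kJ
(ii): not needed (H2SO3(aq) appears nowhere else).
(iii) as written (SO3(g) already on the product side): -395.7 kJ
Since enthalpy is a state function, ΔH_rxn = (-1)·(-241.8) + (1)·(-395.7) = -153.9 kJ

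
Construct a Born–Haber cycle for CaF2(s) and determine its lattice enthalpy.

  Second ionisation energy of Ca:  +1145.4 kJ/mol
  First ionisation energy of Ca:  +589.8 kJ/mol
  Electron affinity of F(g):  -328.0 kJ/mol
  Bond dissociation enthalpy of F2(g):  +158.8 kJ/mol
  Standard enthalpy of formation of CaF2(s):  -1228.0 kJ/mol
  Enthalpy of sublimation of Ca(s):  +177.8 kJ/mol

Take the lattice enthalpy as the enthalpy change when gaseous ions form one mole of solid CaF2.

U = -2643.8 kJ/mol

ΔHf° = 1·ΔHsub + 1·(ΣIE) + 1·D(F2) + 2·EA + U
-1228.0 = 1·(+177.8) + 1·(+1735.2) + 1·(+158.8) + 2·(-328.0) + U
U = -1228.0 − (+1415.8) = -2643.8 kJ/mol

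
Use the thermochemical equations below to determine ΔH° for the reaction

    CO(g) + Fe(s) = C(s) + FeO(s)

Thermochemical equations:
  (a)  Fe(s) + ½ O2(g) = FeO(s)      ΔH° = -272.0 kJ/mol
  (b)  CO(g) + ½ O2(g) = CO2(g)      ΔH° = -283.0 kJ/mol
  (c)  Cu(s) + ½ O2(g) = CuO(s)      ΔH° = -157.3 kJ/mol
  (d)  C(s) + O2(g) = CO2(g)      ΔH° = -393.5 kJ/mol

(a) as written (FeO(s) already on the product side): -272.0 kJ/mol
(b) as written (CO(g) already on the reactant side): -283.0 kJ/mol
(c): not needed (Cu(s) appears nowhere else).
(d) reversed (C(s) must end up as a product): +393.5 kJ/mol
Combining the equations, ΔH° = (-272.0) + (-283.0) + (+393.5) = -161.5 kJ/mol

ΔH° = -161.5 kJ/mol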